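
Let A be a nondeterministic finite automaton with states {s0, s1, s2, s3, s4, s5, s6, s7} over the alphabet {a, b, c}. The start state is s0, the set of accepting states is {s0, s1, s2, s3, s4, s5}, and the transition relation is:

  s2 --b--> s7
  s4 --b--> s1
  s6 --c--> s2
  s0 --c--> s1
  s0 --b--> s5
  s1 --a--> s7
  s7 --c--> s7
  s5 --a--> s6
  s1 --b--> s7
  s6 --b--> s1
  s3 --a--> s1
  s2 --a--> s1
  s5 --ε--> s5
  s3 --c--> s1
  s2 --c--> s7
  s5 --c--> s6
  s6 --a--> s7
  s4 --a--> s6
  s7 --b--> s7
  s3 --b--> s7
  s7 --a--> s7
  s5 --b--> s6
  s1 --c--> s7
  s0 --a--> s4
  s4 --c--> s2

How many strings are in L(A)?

The useful subgraph on states {s0, s1, s2, s4, s5, s6} is acyclic, so L(A) is finite; the longest accepting path visits 5 useful states, giving maximum string length 4.
Counting accepting paths from s0 by length: 1 of length 0, 3 of length 1, 2 of length 2, 9 of length 3, 4 of length 4. Total 19.

19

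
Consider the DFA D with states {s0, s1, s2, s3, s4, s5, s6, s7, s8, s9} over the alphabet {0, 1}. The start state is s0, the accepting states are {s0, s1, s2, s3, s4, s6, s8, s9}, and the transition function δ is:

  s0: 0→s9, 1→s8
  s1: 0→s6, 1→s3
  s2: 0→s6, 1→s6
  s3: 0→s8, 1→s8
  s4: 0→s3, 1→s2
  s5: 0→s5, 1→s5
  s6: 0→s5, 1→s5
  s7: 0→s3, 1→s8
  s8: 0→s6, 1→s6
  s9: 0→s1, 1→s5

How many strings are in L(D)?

The useful subgraph on states {s0, s1, s3, s6, s8, s9} is acyclic, so L(D) is finite; the longest accepting path visits 6 useful states, giving maximum string length 5.
Counting accepting paths from s0 by length: 1 of length 0, 2 of length 1, 3 of length 2, 2 of length 3, 2 of length 4, 4 of length 5. Total 14.

14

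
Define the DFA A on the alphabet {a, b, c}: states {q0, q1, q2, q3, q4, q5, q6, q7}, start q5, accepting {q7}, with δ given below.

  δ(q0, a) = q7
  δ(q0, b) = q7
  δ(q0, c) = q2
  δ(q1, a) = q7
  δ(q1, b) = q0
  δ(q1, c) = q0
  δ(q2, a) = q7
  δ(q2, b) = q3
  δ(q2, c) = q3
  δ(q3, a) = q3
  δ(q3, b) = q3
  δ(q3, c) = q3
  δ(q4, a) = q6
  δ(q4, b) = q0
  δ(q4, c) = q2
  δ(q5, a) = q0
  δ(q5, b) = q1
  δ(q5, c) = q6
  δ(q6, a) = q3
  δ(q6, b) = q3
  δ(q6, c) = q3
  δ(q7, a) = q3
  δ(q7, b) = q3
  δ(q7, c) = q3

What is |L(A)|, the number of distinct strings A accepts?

The useful subgraph on states {q0, q1, q2, q5, q7} is acyclic, so L(A) is finite; the longest accepting path visits 5 useful states, giving maximum string length 4.
Counting accepting paths from q5 by length: 3 of length 2, 5 of length 3, 2 of length 4. Total 10.

10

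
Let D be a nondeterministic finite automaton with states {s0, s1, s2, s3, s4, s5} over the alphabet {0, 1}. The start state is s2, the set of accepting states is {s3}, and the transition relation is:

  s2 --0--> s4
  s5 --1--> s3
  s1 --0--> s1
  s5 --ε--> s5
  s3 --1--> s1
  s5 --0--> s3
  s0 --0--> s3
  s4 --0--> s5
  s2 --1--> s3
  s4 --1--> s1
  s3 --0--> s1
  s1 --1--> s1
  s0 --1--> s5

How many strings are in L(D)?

The useful subgraph on states {s2, s3, s4, s5} is acyclic, so L(D) is finite; the longest accepting path visits 4 useful states, giving maximum string length 3.
Counting accepting paths from s2 by length: 1 of length 1, 2 of length 3. Total 3.

3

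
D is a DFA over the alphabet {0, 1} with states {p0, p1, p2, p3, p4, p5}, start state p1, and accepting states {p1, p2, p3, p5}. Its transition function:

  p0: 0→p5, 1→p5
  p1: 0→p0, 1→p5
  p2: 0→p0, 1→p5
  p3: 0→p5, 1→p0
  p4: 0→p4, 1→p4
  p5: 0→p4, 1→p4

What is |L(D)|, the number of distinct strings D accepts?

The useful subgraph on states {p0, p1, p5} is acyclic, so L(D) is finite; the longest accepting path visits 3 useful states, giving maximum string length 2.
Counting accepting paths from p1 by length: 1 of length 0, 1 of length 1, 2 of length 2. Total 4.

4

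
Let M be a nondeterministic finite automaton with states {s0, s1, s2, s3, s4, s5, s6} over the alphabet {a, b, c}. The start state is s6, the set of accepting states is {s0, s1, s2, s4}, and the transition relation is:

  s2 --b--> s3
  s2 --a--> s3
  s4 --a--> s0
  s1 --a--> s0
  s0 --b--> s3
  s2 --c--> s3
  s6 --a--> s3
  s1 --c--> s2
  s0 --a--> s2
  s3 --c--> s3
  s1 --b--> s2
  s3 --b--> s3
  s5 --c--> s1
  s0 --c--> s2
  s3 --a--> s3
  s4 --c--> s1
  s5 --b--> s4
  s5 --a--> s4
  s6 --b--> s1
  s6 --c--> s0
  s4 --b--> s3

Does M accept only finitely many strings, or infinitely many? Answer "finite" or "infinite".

The useful states (reachable from s6 and able to reach an accepting state) are {s0, s1, s2, s6}.
Restricted to these states the transition graph has no cycle, so every accepting path has bounded length and L is finite.

finite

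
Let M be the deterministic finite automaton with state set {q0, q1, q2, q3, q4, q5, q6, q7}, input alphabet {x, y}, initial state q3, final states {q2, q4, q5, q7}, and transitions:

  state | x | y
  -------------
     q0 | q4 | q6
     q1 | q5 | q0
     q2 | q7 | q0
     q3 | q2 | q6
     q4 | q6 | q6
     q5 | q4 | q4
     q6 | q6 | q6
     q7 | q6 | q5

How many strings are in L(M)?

6

The useful subgraph on states {q0, q2, q3, q4, q5, q7} is acyclic, so L(M) is finite; the longest accepting path visits 5 useful states, giving maximum string length 4.
Counting accepting paths from q3 by length: 1 of length 1, 1 of length 2, 2 of length 3, 2 of length 4. Total 6.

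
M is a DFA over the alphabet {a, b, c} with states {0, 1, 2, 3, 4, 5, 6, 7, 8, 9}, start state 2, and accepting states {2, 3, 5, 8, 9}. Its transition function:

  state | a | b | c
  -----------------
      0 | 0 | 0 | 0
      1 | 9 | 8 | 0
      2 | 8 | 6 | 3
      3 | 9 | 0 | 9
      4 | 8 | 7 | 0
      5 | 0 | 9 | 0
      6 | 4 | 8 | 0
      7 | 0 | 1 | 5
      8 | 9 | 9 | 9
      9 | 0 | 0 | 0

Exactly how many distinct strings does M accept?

23

The useful subgraph on states {1, 2, 3, 4, 5, 6, 7, 8, 9} is acyclic, so L(M) is finite; the longest accepting path visits 7 useful states, giving maximum string length 6.
Counting accepting paths from 2 by length: 1 of length 0, 2 of length 1, 6 of length 2, 4 of length 3, 4 of length 4, 3 of length 5, 3 of length 6. Total 23.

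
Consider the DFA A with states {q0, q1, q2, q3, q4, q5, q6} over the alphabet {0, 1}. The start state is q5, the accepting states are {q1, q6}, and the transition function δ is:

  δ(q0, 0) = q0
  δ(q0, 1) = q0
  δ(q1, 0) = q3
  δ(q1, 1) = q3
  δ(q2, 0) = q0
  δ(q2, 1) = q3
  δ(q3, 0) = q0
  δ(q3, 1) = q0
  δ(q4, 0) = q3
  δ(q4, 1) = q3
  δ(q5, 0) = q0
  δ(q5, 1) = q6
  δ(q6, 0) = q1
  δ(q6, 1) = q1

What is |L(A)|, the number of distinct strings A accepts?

3

The useful subgraph on states {q1, q5, q6} is acyclic, so L(A) is finite; the longest accepting path visits 3 useful states, giving maximum string length 2.
Counting accepting paths from q5 by length: 1 of length 1, 2 of length 2. Total 3.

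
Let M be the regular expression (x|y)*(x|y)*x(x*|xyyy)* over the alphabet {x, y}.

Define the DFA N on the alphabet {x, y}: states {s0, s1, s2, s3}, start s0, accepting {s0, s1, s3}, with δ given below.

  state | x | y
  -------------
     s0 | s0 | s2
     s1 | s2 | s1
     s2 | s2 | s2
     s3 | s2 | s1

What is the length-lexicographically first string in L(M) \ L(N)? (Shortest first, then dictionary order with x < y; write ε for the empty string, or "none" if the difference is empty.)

yx

The string yx is accepted by M but not by N.
No shorter string lies in the difference, and yx is the lexicographically first length-2 string in L(M) \ L(N).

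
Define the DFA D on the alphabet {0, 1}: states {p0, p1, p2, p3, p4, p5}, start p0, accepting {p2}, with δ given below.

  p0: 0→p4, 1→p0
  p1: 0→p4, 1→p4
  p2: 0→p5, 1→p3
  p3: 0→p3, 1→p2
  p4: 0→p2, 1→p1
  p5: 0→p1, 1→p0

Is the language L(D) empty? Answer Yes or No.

No

The string 00 is accepted: the run p0 → p4 → p2 ends in the accepting state p2.
Since at least one string is accepted, L(D) is not empty.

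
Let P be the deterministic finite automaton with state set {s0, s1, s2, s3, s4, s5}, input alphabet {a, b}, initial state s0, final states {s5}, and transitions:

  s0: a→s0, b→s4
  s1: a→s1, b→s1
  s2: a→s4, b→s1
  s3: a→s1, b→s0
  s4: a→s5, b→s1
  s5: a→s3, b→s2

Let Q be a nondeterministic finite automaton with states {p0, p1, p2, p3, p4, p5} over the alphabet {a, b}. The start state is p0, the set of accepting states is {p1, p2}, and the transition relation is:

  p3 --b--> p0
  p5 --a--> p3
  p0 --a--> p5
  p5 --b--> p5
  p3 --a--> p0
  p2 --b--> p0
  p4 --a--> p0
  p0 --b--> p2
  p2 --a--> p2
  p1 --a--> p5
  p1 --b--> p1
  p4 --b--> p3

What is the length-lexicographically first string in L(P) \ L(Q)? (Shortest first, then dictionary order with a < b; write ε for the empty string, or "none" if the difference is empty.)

The string aba is accepted by P but not by Q.
No shorter string lies in the difference, and aba is the lexicographically first length-3 string in L(P) \ L(Q).

aba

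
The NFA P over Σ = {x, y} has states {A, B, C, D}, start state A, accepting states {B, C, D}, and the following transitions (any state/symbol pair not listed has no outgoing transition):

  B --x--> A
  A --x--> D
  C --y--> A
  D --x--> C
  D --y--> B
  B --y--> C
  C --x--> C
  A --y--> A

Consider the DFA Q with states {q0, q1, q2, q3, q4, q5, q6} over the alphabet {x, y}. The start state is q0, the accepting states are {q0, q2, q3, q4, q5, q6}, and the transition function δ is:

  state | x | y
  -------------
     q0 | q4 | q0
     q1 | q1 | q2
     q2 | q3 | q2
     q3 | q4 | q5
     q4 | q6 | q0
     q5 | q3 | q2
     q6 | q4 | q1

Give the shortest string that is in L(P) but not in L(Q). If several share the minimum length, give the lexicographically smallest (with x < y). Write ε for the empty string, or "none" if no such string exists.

xxyx

The string xxyx is accepted by P but not by Q.
No shorter string lies in the difference, and xxyx is the lexicographically first length-4 string in L(P) \ L(Q).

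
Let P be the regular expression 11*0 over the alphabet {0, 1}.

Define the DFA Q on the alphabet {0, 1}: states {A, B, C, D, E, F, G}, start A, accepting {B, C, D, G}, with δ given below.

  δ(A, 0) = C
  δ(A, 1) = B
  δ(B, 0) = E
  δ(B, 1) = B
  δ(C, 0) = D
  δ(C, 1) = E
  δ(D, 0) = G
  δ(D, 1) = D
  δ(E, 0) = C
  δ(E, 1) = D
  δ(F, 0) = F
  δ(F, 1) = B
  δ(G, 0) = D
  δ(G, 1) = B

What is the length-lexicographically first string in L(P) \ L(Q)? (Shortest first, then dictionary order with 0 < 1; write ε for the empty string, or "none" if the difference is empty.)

10

The string 10 is accepted by P but not by Q.
No shorter string lies in the difference, and 10 is the lexicographically first length-2 string in L(P) \ L(Q).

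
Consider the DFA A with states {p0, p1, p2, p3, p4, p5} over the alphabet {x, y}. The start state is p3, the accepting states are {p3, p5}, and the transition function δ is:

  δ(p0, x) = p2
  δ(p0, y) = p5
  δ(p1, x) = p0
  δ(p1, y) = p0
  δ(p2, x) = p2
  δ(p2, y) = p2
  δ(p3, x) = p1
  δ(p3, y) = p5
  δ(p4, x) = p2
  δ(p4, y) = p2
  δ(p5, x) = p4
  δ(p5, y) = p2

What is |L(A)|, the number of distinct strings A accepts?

The useful subgraph on states {p0, p1, p3, p5} is acyclic, so L(A) is finite; the longest accepting path visits 4 useful states, giving maximum string length 3.
Counting accepting paths from p3 by length: 1 of length 0, 1 of length 1, 2 of length 3. Total 4.

4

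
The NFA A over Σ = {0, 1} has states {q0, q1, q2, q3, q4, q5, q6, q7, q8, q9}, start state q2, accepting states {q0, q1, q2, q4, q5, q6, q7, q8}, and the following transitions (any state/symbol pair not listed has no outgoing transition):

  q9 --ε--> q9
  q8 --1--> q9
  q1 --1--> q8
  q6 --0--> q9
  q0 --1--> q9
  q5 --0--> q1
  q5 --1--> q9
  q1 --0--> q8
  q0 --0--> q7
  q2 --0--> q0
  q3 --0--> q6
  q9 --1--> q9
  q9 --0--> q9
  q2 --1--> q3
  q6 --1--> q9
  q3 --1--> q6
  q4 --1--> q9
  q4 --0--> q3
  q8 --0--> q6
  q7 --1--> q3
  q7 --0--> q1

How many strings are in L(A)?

12

The useful subgraph on states {q0, q1, q2, q3, q6, q7, q8} is acyclic, so L(A) is finite; the longest accepting path visits 6 useful states, giving maximum string length 5.
Counting accepting paths from q2 by length: 1 of length 0, 1 of length 1, 3 of length 2, 1 of length 3, 4 of length 4, 2 of length 5. Total 12.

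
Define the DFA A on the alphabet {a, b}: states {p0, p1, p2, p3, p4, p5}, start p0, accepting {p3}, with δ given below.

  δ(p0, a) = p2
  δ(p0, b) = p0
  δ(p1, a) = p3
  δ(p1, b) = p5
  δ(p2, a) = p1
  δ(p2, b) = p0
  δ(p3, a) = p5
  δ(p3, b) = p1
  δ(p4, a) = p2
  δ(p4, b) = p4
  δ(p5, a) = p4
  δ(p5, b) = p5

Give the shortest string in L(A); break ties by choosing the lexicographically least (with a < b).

A breadth-first search from p0 reaches an accepting state first via the path p0 → p2 → p1 → p3 on input aaa.
No string of length < 3 is accepted (BFS exhausts all shorter strings without reaching an accepting state), and aaa is the lexicographically least accepting string of length 3.

aaa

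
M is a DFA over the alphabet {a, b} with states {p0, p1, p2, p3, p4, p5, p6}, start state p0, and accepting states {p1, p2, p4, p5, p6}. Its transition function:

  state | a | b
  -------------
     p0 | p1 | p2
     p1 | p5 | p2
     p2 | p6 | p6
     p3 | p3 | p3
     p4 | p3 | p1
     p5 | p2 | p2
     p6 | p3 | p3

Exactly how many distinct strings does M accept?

The useful subgraph on states {p0, p1, p2, p5, p6} is acyclic, so L(M) is finite; the longest accepting path visits 5 useful states, giving maximum string length 4.
Counting accepting paths from p0 by length: 2 of length 1, 4 of length 2, 4 of length 3, 4 of length 4. Total 14.

14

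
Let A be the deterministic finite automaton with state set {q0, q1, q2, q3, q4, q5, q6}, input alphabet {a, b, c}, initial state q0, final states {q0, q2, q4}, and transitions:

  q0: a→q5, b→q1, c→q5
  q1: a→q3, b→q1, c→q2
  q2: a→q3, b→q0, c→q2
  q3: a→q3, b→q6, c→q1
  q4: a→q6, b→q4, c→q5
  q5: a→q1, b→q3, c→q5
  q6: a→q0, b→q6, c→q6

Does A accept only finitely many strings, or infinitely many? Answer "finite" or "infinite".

State q1 is reachable from the start and can reach an accepting state, and it lies on the cycle q1 → q1.
Traversing that cycle any number of times yields accepted strings of unbounded length, so the language is infinite.

infinite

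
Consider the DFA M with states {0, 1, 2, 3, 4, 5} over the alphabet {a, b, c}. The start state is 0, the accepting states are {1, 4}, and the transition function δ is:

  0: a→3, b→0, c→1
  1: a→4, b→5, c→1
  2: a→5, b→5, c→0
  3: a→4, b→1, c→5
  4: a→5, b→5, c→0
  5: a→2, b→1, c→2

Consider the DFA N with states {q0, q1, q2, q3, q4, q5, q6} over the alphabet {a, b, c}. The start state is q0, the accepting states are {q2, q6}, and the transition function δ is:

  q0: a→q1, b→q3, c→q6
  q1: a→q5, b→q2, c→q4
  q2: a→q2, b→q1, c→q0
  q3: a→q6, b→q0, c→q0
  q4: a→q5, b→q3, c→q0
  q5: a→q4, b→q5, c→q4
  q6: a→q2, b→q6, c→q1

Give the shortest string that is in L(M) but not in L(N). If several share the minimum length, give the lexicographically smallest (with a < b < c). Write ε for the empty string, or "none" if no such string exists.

aa

The string aa is accepted by M but not by N.
No shorter string lies in the difference, and aa is the lexicographically first length-2 string in L(M) \ L(N).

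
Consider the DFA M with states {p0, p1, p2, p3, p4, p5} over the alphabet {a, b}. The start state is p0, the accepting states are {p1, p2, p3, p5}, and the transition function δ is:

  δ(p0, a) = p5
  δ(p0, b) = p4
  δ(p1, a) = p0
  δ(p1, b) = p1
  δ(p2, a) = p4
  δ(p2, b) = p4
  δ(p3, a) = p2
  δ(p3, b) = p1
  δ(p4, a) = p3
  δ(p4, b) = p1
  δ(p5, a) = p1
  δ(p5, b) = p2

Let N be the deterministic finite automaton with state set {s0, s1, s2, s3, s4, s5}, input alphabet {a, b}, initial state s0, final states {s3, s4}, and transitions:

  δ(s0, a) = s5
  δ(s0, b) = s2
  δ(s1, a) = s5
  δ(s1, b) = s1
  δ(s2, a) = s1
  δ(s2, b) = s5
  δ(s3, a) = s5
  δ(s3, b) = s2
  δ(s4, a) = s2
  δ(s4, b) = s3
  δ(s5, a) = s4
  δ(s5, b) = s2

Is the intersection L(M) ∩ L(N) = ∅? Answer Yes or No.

No

The string aa is accepted by both M and N.
Hence L(M) ∩ L(N) ≠ ∅.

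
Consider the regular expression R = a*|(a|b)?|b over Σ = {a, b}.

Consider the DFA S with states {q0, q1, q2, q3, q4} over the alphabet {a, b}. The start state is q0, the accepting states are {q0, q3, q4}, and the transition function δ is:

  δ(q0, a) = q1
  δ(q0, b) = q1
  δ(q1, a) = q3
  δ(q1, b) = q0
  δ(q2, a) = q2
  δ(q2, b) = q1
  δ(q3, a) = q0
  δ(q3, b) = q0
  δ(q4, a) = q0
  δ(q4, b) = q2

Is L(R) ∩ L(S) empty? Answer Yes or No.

The empty string ε is accepted by both R and S.
Hence L(R) ∩ L(S) ≠ ∅.

No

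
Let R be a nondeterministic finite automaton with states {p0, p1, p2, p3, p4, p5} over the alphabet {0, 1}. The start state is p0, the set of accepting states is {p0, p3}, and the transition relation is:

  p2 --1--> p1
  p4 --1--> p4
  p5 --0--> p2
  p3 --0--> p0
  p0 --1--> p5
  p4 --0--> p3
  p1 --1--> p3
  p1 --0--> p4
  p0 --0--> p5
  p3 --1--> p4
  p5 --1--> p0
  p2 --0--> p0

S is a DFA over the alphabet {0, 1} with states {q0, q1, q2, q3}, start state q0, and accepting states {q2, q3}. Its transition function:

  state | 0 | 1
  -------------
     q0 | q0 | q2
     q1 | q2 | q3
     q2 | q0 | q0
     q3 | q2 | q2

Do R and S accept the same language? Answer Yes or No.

The empty string ε is accepted by R but rejected by S.
So L(R) ≠ L(S).

No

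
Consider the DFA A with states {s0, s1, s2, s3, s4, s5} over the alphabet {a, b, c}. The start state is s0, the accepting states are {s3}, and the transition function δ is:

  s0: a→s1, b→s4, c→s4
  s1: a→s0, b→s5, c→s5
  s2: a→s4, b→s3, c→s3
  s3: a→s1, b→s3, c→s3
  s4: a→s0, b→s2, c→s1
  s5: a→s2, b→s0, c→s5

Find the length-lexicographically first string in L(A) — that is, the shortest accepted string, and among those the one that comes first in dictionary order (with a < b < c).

A breadth-first search from s0 reaches an accepting state first via the path s0 → s4 → s2 → s3 on input bbb.
No string of length < 3 is accepted (BFS exhausts all shorter strings without reaching an accepting state), and bbb is the lexicographically least accepting string of length 3.

bbb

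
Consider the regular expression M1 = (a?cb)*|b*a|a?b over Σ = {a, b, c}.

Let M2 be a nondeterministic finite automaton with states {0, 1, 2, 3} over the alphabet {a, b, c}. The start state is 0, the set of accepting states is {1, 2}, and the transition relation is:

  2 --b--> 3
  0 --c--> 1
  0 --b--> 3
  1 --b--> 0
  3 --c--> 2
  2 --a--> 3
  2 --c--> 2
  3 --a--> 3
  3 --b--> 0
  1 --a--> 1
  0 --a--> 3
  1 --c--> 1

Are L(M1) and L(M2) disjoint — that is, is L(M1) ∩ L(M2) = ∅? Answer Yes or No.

Yes

Converting the expression M1 to a DFA (subset construction, then merging equivalent states) gives the minimal DFA with states {r0, r1, r2, r3, r4, r5, r6, r7, r8}, start state r0, accepting states {r0, r1, r2, r5, r7} and transitions r0: a→r1, b→r2, c→r3; r1: a→r4, b→r5, c→r3; r2: a→r5, b→r6, c→r4; r3: a→r4, b→r7, c→r4; r4: a→r4, b→r4, c→r4; r5: a→r4, b→r4, c→r4; r6: a→r5, b→r6, c→r4; r7: a→r8, b→r4, c→r3; r8: a→r4, b→r4, c→r3.
Exploring the product automaton M1 × M2 from the start pair (r0, 0), following both machines on each input symbol, reaches 16 state pairs: (r0, 0), (r1, 3), (r2, 3), (r3, 1), (r4, 3), (r5, 0), (r3, 2), (r5, 3), (r6, 0), (r4, 2), (r4, 1), (r7, 0), (r4, 0), (r7, 3), (r6, 3), (r8, 3).
M1 accepts in {r0, r1, r2, r5, r7} and M2 accepts in {1, 2}; no reachable pair has both components accepting, so no string drives both machines to acceptance simultaneously and L(M1) ∩ L(M2) = ∅.
So no string is accepted by both, and the intersection is empty.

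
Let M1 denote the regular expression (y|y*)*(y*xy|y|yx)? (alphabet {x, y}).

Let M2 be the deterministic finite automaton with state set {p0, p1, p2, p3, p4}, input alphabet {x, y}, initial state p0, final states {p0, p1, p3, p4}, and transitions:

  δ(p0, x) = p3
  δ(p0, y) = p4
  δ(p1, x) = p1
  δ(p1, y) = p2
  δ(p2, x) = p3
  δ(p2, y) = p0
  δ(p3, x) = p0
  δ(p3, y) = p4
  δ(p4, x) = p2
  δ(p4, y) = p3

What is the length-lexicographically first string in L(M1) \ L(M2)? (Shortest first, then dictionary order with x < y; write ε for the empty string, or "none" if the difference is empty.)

The string yx is accepted by M1 but not by M2.
No shorter string lies in the difference, and yx is the lexicographically first length-2 string in L(M1) \ L(M2).

yx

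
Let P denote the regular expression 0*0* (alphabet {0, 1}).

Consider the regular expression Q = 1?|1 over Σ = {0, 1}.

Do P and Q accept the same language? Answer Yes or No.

No

The string 0 is accepted by P but rejected by Q.
So L(P) ≠ L(Q).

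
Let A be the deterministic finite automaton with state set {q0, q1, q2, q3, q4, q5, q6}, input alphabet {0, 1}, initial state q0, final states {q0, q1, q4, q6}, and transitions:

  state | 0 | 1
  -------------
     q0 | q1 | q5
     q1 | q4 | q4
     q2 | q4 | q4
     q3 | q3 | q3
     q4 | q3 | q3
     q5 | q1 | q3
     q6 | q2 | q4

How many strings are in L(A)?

The useful subgraph on states {q0, q1, q4, q5} is acyclic, so L(A) is finite; the longest accepting path visits 4 useful states, giving maximum string length 3.
Counting accepting paths from q0 by length: 1 of length 0, 1 of length 1, 3 of length 2, 2 of length 3. Total 7.

7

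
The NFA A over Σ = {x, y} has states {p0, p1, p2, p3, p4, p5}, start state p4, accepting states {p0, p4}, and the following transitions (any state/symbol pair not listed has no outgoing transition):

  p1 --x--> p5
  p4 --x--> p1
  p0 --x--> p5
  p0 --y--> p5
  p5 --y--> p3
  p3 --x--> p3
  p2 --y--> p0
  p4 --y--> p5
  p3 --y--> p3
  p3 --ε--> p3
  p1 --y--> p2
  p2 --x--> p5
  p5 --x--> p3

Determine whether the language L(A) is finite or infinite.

finite

The useful states (reachable from p4 and able to reach an accepting state) are {p0, p1, p2, p4}.
Restricted to these states the transition graph has no cycle, so every accepting path has bounded length and L is finite.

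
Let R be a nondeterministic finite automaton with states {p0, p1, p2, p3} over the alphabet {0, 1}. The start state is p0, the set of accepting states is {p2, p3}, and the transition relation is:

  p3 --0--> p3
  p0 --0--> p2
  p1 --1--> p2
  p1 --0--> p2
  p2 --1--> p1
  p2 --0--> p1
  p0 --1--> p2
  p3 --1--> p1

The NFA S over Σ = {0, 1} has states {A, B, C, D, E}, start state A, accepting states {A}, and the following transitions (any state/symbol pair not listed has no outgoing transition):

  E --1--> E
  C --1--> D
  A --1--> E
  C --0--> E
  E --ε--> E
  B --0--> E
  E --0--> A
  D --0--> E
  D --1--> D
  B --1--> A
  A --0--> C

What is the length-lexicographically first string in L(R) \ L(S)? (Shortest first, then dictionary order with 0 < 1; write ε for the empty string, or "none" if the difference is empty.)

The string 0 is accepted by R but not by S.
No shorter string lies in the difference, and 0 is the lexicographically first length-1 string in L(R) \ L(S).

0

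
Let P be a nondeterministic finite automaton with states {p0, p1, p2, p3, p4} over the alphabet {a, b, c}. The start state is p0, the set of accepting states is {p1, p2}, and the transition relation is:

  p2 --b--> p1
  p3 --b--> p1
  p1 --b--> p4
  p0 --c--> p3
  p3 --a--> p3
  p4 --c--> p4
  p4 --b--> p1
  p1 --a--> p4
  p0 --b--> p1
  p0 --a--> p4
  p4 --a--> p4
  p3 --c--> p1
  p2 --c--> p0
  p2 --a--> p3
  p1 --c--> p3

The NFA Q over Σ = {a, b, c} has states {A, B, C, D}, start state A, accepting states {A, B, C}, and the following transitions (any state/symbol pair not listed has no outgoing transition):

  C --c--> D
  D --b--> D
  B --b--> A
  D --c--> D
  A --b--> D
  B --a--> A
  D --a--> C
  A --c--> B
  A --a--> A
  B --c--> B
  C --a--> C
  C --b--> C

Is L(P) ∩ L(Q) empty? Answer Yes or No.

No

The string cb is accepted by both P and Q.
Hence L(P) ∩ L(Q) ≠ ∅.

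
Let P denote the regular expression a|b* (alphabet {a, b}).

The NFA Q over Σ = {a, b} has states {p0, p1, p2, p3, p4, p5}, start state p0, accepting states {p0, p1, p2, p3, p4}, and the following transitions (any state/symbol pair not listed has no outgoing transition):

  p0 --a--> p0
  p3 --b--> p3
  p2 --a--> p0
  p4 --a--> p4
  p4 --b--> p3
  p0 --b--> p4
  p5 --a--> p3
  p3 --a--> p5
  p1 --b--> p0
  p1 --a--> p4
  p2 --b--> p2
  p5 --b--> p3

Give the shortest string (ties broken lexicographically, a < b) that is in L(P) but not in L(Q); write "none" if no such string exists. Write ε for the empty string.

Converting the expression P to a DFA (subset construction, then merging equivalent states) gives the minimal DFA with states {r0, r1, r2, r3}, start state r0, accepting states {r0, r1, r2} and transitions r0: a→r1, b→r2; r1: a→r3, b→r3; r2: a→r3, b→r2; r3: a→r3, b→r3.
Exploring the product automaton P × Q from the start pair (r0, p0), following both machines on each input symbol, reaches 8 state pairs: (r0, p0), (r1, p0), (r2, p4), (r3, p0), (r3, p4), (r2, p3), (r3, p3), (r3, p5).
P accepts in {r0, r1, r2} and Q accepts in {p0, p1, p2, p3, p4}. The reachable pairs whose P-component is accepting are (r0, p0), (r1, p0), (r2, p4), (r2, p3); in each of them the Q-component is accepting too, so the product for L(P) \ L(Q) (P-component accepting, Q-component rejecting) has no reachable accepting pair and the difference is empty.
So every string accepted by P is also accepted by Q: L(P) \ L(Q) = ∅ and there is no such string.

none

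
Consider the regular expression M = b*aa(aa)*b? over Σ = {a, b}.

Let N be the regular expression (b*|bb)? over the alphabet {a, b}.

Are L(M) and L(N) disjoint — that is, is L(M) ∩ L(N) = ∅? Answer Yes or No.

Converting the expression M to a DFA (subset construction, then merging equivalent states) gives the minimal DFA with states {m0, m1, m2, m3, m4}, start state m0, accepting states {m2, m4} and transitions m0: a→m1, b→m0; m1: a→m2, b→m3; m2: a→m1, b→m4; m3: a→m3, b→m3; m4: a→m3, b→m3.
Converting the expression N to a DFA (subset construction, then merging equivalent states) gives the minimal DFA with states {n0, n1}, start state n0, accepting states {n0} and transitions n0: a→n1, b→n0; n1: a→n1, b→n1.
Exploring the product automaton M × N from the start pair (m0, n0), following both machines on each input symbol, reaches 5 state pairs: (m0, n0), (m1, n1), (m2, n1), (m3, n1), (m4, n1).
M accepts in {m2, m4} and N accepts in {n0}; no reachable pair has both components accepting, so no string drives both machines to acceptance simultaneously and L(M) ∩ L(N) = ∅.
So no string is accepted by both, and the intersection is empty.

Yes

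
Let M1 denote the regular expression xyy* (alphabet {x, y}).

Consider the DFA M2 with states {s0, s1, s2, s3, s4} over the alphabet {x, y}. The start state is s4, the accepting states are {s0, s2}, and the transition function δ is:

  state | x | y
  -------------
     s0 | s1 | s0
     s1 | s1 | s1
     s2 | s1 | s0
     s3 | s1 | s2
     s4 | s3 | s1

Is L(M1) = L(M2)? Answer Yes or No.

Yes

Converting the expression M1 to a DFA (subset construction, then merging equivalent states) gives the minimal DFA with states {r0, r1, r2, r3}, start state r0, accepting states {r3} and transitions r0: x→r1, y→r2; r1: x→r2, y→r3; r2: x→r2, y→r2; r3: x→r2, y→r3.
Exploring the product automaton M1 × M2 from the start pair (r0, s4), following both machines on each input symbol, reaches 5 state pairs: (r0, s4), (r1, s3), (r2, s1), (r3, s2), (r3, s0).
M1 accepts in {r3} and M2 accepts in {s0, s2}. In every reachable pair the two components are either both accepting — (r3, s2), (r3, s0) — or both non-accepting, so no string is accepted by exactly one of the machines: L(M1) \ L(M2) and L(M2) \ L(M1) are both empty.
Hence every string is accepted by M1 iff it is accepted by M2, and the two languages coincide.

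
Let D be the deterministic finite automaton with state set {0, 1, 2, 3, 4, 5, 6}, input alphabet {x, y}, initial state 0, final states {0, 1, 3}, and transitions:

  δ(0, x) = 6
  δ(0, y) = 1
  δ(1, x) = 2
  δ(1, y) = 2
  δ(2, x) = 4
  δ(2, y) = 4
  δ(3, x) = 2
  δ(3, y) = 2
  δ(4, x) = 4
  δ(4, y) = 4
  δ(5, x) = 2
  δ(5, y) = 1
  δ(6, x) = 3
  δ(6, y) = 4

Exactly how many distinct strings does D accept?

The useful subgraph on states {0, 1, 3, 6} is acyclic, so L(D) is finite; the longest accepting path visits 3 useful states, giving maximum string length 2.
Counting accepting paths from 0 by length: 1 of length 0, 1 of length 1, 1 of length 2. Total 3.

3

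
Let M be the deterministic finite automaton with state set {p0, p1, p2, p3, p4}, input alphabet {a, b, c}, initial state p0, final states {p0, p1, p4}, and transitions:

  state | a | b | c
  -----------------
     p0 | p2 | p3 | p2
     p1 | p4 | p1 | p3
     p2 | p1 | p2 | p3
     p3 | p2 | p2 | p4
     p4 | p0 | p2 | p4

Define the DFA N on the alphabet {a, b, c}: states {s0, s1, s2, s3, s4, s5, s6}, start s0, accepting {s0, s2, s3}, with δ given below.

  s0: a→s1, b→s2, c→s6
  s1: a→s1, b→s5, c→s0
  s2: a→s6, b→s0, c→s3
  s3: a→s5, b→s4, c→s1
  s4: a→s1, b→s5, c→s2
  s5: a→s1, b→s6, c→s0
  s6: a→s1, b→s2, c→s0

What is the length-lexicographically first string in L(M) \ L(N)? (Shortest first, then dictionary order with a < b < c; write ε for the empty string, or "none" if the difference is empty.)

aa

The string aa is accepted by M but not by N.
No shorter string lies in the difference, and aa is the lexicographically first length-2 string in L(M) \ L(N).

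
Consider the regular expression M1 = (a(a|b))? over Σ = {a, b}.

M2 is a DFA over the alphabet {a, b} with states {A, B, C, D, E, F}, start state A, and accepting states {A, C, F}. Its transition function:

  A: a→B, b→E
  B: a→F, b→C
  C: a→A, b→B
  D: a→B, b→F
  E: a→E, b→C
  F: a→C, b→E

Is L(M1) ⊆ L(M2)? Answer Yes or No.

Yes

Converting the expression M1 to a DFA (subset construction, then merging equivalent states) gives the minimal DFA with states {r0, r1, r2, r3}, start state r0, accepting states {r0, r3} and transitions r0: a→r1, b→r2; r1: a→r3, b→r3; r2: a→r2, b→r2; r3: a→r2, b→r2.
Exploring the product automaton M1 × M2 from the start pair (r0, A), following both machines on each input symbol, reaches 9 state pairs: (r0, A), (r1, B), (r2, E), (r3, F), (r3, C), (r2, C), (r2, A), (r2, B), (r2, F).
M1 accepts in {r0, r3} and M2 accepts in {A, C, F}. The reachable pairs whose M1-component is accepting are (r0, A), (r3, F), (r3, C); in each of them the M2-component is accepting too, so the product for L(M1) \ L(M2) (M1-component accepting, M2-component rejecting) has no reachable accepting pair and the difference is empty.
Hence every string in L(M1) is also in L(M2).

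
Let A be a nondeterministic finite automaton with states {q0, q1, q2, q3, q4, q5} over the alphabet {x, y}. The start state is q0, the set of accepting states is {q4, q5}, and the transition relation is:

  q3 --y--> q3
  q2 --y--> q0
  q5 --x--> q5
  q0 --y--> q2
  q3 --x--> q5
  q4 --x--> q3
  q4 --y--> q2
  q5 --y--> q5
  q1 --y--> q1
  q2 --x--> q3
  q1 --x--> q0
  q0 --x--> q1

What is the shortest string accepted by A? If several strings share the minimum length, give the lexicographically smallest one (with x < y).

A breadth-first search from q0 reaches an accepting state first via the path q0 → q2 → q3 → q5 on input yxx.
No string of length < 3 is accepted (BFS exhausts all shorter strings without reaching an accepting state), and yxx is the lexicographically least accepting string of length 3.

yxx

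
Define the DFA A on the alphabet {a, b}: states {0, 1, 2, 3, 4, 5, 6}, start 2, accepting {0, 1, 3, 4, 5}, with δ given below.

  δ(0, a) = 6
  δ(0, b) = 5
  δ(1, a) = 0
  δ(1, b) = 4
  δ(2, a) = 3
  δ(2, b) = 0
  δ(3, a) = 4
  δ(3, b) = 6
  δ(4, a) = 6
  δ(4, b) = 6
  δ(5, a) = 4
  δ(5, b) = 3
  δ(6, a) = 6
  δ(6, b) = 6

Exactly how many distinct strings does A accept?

The useful subgraph on states {0, 2, 3, 4, 5} is acyclic, so L(A) is finite; the longest accepting path visits 5 useful states, giving maximum string length 4.
Counting accepting paths from 2 by length: 2 of length 1, 2 of length 2, 2 of length 3, 1 of length 4. Total 7.

7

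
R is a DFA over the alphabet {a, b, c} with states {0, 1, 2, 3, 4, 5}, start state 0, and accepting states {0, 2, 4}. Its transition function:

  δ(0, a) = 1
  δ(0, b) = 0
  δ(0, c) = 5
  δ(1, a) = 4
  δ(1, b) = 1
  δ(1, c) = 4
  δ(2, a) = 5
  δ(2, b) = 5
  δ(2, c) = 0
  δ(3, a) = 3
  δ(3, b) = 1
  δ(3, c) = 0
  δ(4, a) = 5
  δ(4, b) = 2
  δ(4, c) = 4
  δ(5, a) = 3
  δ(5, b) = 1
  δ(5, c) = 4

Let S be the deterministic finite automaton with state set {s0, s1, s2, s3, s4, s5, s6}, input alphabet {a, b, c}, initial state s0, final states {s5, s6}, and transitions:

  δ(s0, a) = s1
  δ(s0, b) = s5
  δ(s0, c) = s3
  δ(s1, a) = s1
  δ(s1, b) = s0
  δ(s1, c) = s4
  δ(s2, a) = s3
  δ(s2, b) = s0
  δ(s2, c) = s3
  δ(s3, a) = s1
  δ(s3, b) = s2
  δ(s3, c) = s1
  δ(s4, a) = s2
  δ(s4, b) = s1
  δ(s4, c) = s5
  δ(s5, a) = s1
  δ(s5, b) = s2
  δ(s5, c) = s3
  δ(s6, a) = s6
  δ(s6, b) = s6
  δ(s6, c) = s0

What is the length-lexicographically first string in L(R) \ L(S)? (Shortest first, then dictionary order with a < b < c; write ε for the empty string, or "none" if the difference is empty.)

The empty string ε is accepted by R but not by S.
Since ε is the unique shortest string, it is the required witness.

ε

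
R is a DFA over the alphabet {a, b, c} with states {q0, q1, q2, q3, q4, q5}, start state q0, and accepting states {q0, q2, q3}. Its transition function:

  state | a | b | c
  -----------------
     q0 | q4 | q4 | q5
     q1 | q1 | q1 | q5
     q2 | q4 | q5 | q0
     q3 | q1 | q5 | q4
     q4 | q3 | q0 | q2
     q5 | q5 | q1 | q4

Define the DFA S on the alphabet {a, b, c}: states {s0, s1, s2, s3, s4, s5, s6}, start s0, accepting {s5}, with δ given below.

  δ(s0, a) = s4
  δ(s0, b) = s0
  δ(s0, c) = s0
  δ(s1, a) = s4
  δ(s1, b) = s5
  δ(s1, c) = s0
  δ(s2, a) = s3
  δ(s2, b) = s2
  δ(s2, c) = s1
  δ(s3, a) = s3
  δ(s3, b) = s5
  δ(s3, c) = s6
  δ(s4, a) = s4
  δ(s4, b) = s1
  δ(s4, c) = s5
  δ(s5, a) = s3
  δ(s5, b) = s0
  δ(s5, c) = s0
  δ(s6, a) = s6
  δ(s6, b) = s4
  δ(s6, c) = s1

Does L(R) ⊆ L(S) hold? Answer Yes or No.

No

The empty string ε is in L(R) but not in L(S).
So L(R) ⊄ L(S).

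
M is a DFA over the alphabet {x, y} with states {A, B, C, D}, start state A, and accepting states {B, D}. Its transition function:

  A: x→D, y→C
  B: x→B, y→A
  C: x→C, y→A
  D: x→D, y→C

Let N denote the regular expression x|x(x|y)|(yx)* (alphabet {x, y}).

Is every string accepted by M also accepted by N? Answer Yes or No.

The string xxx is in L(M) but not in L(N).
So L(M) ⊄ L(N).

No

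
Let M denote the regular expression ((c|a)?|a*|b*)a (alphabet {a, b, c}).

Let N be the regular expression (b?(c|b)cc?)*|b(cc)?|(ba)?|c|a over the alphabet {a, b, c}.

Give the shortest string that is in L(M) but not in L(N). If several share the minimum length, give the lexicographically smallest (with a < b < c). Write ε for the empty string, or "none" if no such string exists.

The string aa is accepted by M but not by N.
No shorter string lies in the difference, and aa is the lexicographically first length-2 string in L(M) \ L(N).

aa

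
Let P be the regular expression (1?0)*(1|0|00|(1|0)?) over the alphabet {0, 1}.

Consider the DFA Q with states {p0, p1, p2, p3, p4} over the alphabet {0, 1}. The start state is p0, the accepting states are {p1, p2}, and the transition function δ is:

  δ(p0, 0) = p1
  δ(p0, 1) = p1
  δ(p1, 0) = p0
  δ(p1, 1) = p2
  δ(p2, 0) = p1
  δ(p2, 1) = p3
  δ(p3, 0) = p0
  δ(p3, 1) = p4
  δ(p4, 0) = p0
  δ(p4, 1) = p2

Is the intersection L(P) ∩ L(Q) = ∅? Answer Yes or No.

No

The string 0 is accepted by both P and Q.
Hence L(P) ∩ L(Q) ≠ ∅.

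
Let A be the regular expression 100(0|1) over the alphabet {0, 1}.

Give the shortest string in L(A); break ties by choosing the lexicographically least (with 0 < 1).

By inspection of the expression, no string of length less than 4 matches, and 1000 is the lexicographically first match of length 4.

1000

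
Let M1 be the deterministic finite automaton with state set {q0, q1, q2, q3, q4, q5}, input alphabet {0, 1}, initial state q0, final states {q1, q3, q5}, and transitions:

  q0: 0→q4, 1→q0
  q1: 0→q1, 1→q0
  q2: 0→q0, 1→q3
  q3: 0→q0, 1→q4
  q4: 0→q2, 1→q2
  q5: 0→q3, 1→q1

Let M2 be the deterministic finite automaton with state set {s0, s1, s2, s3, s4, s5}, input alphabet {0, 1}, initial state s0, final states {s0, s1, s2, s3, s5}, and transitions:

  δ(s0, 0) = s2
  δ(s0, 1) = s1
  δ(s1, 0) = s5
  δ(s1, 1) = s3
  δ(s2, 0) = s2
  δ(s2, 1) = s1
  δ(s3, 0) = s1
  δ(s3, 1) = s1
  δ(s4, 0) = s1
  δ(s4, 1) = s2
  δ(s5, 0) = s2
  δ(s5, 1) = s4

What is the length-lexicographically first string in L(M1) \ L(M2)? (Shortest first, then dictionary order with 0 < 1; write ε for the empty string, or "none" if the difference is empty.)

The string 11001 is accepted by M1 but not by M2.
No shorter string lies in the difference, and 11001 is the lexicographically first length-5 string in L(M1) \ L(M2).

11001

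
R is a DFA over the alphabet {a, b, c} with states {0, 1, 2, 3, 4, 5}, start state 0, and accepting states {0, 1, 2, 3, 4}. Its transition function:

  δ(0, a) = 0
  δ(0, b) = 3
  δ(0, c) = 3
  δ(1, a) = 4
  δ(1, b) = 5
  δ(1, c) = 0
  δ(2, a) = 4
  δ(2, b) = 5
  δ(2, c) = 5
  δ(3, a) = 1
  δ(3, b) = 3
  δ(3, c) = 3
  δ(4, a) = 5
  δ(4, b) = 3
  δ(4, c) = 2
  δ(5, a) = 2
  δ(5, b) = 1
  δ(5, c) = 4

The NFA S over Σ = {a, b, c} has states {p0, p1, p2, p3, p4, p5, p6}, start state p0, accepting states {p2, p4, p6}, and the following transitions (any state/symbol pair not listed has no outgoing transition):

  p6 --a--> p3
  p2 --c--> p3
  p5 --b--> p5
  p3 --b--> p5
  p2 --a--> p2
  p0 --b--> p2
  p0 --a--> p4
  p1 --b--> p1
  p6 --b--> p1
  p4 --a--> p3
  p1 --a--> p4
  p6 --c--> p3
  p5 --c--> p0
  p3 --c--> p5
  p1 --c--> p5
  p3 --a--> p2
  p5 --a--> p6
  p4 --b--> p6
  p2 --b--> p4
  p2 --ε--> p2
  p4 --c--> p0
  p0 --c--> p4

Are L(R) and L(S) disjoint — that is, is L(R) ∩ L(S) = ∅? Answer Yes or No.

The string a is accepted by both R and S.
Hence L(R) ∩ L(S) ≠ ∅.

No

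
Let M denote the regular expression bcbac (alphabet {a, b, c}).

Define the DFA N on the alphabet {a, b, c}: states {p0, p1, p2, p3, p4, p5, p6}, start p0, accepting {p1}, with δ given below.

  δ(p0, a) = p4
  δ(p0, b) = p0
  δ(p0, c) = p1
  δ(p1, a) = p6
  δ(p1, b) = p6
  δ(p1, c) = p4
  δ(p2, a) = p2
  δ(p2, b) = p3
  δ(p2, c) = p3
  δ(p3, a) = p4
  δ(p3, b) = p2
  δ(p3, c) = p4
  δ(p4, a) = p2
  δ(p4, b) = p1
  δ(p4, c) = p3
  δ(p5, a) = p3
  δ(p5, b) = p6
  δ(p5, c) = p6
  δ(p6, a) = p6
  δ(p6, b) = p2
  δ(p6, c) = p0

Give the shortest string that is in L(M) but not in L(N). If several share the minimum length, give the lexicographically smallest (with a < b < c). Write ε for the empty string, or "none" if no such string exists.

bcbac

The string bcbac is accepted by M but not by N.
No shorter string lies in the difference, and bcbac is the lexicographically first length-5 string in L(M) \ L(N).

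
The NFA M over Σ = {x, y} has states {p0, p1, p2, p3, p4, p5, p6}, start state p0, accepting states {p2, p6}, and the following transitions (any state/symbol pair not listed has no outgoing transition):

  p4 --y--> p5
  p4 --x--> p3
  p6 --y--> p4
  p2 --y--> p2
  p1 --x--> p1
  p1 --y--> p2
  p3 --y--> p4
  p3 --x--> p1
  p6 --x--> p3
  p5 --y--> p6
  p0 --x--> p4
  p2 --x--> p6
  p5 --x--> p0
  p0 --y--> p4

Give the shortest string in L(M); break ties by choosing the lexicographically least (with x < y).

xyy

A breadth-first search from p0 reaches an accepting state first via the path p0 → p4 → p5 → p6 on input xyy.
No string of length < 3 is accepted (BFS exhausts all shorter strings without reaching an accepting state), and xyy is the lexicographically least accepting string of length 3.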